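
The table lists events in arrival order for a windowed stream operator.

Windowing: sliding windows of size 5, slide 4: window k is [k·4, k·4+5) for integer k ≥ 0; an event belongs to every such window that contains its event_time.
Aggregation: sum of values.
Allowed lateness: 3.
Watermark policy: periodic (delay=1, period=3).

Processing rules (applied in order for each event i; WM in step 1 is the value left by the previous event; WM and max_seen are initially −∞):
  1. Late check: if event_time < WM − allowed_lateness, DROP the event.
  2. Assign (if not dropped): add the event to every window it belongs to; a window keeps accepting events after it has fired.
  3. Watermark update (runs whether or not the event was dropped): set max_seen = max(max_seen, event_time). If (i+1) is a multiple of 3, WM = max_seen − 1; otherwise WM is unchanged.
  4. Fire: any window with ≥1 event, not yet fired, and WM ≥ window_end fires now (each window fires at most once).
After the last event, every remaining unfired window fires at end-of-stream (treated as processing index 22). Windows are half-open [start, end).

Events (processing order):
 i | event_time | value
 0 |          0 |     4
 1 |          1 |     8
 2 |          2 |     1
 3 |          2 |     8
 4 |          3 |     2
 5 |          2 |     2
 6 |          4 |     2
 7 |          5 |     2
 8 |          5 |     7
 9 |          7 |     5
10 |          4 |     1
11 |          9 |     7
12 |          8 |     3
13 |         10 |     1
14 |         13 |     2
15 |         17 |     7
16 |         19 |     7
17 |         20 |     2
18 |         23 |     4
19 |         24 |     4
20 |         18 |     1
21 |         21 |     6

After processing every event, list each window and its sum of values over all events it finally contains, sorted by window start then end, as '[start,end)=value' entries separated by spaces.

i=0 t=0 v=4: → [0,5); WM=−∞
i=1 t=1 v=8: → [0,5); WM=−∞
i=2 t=2 v=1: → [0,5); WM=1
i=3 t=2 v=8: → [0,5); WM=1
i=4 t=3 v=2: → [0,5); WM=1
i=5 t=2 v=2: → [0,5); WM=2
i=6 t=4 v=2: → [4,9),[0,5); WM=2
i=7 t=5 v=2: → [4,9); WM=2
i=8 t=5 v=7: → [4,9); WM=4
i=9 t=7 v=5: → [4,9); WM=4
i=10 t=4 v=1: → [4,9),[0,5); WM=4
i=11 t=9 v=7: → [8,13); WM=8; [0,5) fires=28
i=12 t=8 v=3: → [8,13),[4,9); WM=8
i=13 t=10 v=1: → [8,13); WM=8
i=14 t=13 v=2: → [12,17); WM=12; [4,9) fires=20
i=15 t=17 v=7: → [16,21); WM=12
i=16 t=19 v=7: → [16,21); WM=12
i=17 t=20 v=2: → [20,25),[16,21); WM=19; [8,13) fires=11 [12,17) fires=2
i=18 t=23 v=4: → [20,25); WM=19
i=19 t=24 v=4: → [24,29),[20,25); WM=19
i=20 t=18 v=1: → [16,21); WM=23; [16,21) fires=17
i=21 t=21 v=6: → [20,25); WM=23

[0,5)=28 [4,9)=20 [8,13)=11 [12,17)=2 [16,21)=17 [20,25)=16 [24,29)=4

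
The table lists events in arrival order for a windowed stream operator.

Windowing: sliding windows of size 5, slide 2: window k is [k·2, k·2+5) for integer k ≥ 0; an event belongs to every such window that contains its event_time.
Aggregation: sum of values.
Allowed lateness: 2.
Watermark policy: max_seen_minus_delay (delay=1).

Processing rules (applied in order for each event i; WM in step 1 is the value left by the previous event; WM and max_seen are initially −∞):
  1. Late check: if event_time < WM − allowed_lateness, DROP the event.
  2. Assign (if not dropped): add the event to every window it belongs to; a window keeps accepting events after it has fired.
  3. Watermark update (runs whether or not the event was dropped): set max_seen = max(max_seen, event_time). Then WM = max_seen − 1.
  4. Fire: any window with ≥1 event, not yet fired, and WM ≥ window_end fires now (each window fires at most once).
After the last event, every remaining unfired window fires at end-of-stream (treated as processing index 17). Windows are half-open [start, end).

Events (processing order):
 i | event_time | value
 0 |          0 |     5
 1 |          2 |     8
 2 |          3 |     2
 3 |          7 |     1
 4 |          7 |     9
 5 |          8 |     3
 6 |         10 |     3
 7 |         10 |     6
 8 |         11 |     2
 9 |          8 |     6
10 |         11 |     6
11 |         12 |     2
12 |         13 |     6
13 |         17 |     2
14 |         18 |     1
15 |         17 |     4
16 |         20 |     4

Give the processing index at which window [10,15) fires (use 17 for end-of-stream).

i=0 t=0 v=5: → [0,5); WM=-1
i=1 t=2 v=8: → [2,7),[0,5); WM=1
i=2 t=3 v=2: → [2,7),[0,5); WM=2
i=3 t=7 v=1: → [6,11),[4,9); WM=6; [0,5) fires=15
i=4 t=7 v=9: → [6,11),[4,9); WM=6
i=5 t=8 v=3: → [8,13),[6,11),[4,9); WM=7; [2,7) fires=10
i=6 t=10 v=3: → [10,15),[8,13),[6,11); WM=9; [4,9) fires=13
i=7 t=10 v=6: → [10,15),[8,13),[6,11); WM=9
i=8 t=11 v=2: → [10,15),[8,13); WM=10
i=9 t=8 v=6: → [8,13),[6,11),[4,9); WM=10
i=10 t=11 v=6: → [10,15),[8,13); WM=10
i=11 t=12 v=2: → [12,17),[10,15),[8,13); WM=11; [6,11) fires=28
i=12 t=13 v=6: → [12,17),[10,15); WM=12
i=13 t=17 v=2: → [16,21),[14,19); WM=16; [8,13) fires=28 [10,15) fires=25
i=14 t=18 v=1: → [18,23),[16,21),[14,19); WM=17; [12,17) fires=8
i=15 t=17 v=4: → [16,21),[14,19); WM=17
i=16 t=20 v=4: → [20,25),[18,23),[16,21); WM=19; [14,19) fires=7

13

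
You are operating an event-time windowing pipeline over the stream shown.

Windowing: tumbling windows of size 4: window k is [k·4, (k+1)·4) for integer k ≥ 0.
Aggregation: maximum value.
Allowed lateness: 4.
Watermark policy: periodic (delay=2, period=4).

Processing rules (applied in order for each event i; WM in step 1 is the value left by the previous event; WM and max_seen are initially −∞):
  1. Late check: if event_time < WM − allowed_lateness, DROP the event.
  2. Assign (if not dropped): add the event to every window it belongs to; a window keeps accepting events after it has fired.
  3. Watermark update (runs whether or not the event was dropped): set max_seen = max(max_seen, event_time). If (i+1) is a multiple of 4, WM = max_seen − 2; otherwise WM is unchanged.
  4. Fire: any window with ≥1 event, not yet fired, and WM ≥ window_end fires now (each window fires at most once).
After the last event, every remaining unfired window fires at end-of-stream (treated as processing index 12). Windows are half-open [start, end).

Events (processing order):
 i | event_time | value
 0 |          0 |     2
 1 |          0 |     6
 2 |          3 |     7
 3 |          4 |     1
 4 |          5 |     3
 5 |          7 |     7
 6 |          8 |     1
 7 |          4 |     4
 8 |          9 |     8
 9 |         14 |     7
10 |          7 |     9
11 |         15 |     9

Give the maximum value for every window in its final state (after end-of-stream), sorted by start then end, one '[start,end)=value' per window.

[0,4)=7 [4,8)=9 [8,12)=8 [12,16)=9

i=0 t=0 v=2: → [0,4); WM=−∞
i=1 t=0 v=6: → [0,4); WM=−∞
i=2 t=3 v=7: → [0,4); WM=−∞
i=3 t=4 v=1: → [4,8); WM=2
i=4 t=5 v=3: → [4,8); WM=2
i=5 t=7 v=7: → [4,8); WM=2
i=6 t=8 v=1: → [8,12); WM=2
i=7 t=4 v=4: → [4,8); WM=6; [0,4) fires=7
i=8 t=9 v=8: → [8,12); WM=6
i=9 t=14 v=7: → [12,16); WM=6
i=10 t=7 v=9: → [4,8); WM=6
i=11 t=15 v=9: → [12,16); WM=13; [4,8) fires=9 [8,12) fires=8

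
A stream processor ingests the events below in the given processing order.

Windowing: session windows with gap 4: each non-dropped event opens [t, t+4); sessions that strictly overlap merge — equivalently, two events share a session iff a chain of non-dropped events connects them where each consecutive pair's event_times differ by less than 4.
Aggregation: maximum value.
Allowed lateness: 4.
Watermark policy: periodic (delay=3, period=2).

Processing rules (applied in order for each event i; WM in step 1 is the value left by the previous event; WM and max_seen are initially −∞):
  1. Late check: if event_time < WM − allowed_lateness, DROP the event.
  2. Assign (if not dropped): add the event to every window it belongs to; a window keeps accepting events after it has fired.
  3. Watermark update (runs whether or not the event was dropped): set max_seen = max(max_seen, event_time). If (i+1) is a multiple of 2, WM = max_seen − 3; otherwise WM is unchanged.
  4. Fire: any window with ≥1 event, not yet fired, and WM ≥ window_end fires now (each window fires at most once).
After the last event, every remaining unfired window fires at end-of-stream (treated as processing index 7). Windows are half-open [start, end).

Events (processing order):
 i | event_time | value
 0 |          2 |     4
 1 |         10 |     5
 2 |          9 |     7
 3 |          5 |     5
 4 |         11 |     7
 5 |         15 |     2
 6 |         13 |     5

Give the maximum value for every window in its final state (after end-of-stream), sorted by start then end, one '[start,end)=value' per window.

i=0 t=2 v=4: → [2,6); WM=−∞
i=1 t=10 v=5: → [10,14); WM=7
i=2 t=9 v=7: → [9,14); WM=7
i=3 t=5 v=5: → [2,9); WM=7
i=4 t=11 v=7: → [9,15); WM=7
i=5 t=15 v=2: → [15,19); WM=12
i=6 t=13 v=5: → [9,19); WM=12

[2,9)=5 [9,19)=7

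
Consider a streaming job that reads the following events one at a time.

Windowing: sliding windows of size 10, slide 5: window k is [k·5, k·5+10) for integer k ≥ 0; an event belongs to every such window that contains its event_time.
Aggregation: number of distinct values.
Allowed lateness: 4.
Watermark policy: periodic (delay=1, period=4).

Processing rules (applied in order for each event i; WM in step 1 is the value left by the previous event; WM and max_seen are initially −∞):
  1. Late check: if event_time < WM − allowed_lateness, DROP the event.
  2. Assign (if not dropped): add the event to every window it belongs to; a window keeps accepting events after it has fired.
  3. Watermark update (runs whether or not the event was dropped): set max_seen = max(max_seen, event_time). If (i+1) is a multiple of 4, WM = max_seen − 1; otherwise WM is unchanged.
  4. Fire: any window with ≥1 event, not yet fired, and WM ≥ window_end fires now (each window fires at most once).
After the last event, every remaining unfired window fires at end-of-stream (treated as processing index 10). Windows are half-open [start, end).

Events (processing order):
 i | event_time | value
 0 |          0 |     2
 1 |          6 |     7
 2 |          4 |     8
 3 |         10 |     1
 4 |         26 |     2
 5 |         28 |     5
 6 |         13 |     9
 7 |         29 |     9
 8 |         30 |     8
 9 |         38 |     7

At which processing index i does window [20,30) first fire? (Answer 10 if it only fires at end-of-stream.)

10

i=0 t=0 v=2: → [0,10); WM=−∞
i=1 t=6 v=7: → [5,15),[0,10); WM=−∞
i=2 t=4 v=8: → [0,10); WM=−∞
i=3 t=10 v=1: → [10,20),[5,15); WM=9
i=4 t=26 v=2: → [25,35),[20,30); WM=9
i=5 t=28 v=5: → [25,35),[20,30); WM=9
i=6 t=13 v=9: → [10,20),[5,15); WM=9
i=7 t=29 v=9: → [25,35),[20,30); WM=28; [0,10) fires=3 [5,15) fires=3 [10,20) fires=2
i=8 t=30 v=8: → [30,40),[25,35); WM=28
i=9 t=38 v=7: → [35,45),[30,40); WM=28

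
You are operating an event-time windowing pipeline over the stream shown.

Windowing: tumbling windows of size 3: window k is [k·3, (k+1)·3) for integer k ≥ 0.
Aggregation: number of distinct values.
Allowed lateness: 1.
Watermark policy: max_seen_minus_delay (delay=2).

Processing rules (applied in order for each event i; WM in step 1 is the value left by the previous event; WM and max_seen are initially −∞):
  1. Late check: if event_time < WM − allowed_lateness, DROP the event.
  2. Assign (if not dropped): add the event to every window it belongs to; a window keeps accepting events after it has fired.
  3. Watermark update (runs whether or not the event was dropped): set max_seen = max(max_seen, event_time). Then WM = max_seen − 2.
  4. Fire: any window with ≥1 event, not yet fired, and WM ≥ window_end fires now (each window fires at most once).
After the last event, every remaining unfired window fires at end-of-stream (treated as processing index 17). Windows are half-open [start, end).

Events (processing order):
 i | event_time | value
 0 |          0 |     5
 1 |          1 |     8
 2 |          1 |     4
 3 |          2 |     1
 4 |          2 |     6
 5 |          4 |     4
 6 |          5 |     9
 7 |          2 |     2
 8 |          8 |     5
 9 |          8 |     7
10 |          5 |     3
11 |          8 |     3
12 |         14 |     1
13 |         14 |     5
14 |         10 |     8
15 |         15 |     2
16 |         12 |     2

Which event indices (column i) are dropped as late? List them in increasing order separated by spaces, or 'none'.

14

i=0 t=0 v=5: → [0,3); WM=-2
i=1 t=1 v=8: → [0,3); WM=-1
i=2 t=1 v=4: → [0,3); WM=-1
i=3 t=2 v=1: → [0,3); WM=0
i=4 t=2 v=6: → [0,3); WM=0
i=5 t=4 v=4: → [3,6); WM=2
i=6 t=5 v=9: → [3,6); WM=3; [0,3) fires=5
i=7 t=2 v=2: → [0,3); WM=3
i=8 t=8 v=5: → [6,9); WM=6; [3,6) fires=2
i=9 t=8 v=7: → [6,9); WM=6
i=10 t=5 v=3: → [3,6); WM=6
i=11 t=8 v=3: → [6,9); WM=6
i=12 t=14 v=1: → [12,15); WM=12; [6,9) fires=3
i=13 t=14 v=5: → [12,15); WM=12
i=14 t=10 v=8: DROP (t<12-1); WM=12
i=15 t=15 v=2: → [15,18); WM=13
i=16 t=12 v=2: → [12,15); WM=13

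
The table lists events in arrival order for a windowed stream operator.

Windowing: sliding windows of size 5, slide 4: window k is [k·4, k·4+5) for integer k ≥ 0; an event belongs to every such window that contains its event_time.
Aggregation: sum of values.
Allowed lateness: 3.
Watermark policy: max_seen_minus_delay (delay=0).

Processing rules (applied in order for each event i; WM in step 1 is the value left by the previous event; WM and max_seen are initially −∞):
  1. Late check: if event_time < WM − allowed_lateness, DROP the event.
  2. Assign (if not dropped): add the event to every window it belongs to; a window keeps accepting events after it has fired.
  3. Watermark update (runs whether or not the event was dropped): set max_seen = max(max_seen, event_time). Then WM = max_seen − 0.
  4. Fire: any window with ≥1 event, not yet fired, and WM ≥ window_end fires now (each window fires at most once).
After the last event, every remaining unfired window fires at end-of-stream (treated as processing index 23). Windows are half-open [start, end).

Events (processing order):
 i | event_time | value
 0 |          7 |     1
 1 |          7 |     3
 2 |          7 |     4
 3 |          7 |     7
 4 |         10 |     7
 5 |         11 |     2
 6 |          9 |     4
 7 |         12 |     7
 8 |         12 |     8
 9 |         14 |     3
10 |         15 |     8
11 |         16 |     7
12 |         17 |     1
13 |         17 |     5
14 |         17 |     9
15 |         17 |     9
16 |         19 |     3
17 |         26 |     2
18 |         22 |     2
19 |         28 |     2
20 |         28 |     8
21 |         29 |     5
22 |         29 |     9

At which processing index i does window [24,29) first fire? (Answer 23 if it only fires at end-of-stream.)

i=0 t=7 v=1: → [4,9); WM=7
i=1 t=7 v=3: → [4,9); WM=7
i=2 t=7 v=4: → [4,9); WM=7
i=3 t=7 v=7: → [4,9); WM=7
i=4 t=10 v=7: → [8,13); WM=10; [4,9) fires=15
i=5 t=11 v=2: → [8,13); WM=11
i=6 t=9 v=4: → [8,13); WM=11
i=7 t=12 v=7: → [12,17),[8,13); WM=12
i=8 t=12 v=8: → [12,17),[8,13); WM=12
i=9 t=14 v=3: → [12,17); WM=14; [8,13) fires=28
i=10 t=15 v=8: → [12,17); WM=15
i=11 t=16 v=7: → [16,21),[12,17); WM=16
i=12 t=17 v=1: → [16,21); WM=17; [12,17) fires=33
i=13 t=17 v=5: → [16,21); WM=17
i=14 t=17 v=9: → [16,21); WM=17
i=15 t=17 v=9: → [16,21); WM=17
i=16 t=19 v=3: → [16,21); WM=19
i=17 t=26 v=2: → [24,29); WM=26; [16,21) fires=34
i=18 t=22 v=2: DROP (t<26-3); WM=26
i=19 t=28 v=2: → [28,33),[24,29); WM=28
i=20 t=28 v=8: → [28,33),[24,29); WM=28
i=21 t=29 v=5: → [28,33); WM=29; [24,29) fires=12
i=22 t=29 v=9: → [28,33); WM=29

21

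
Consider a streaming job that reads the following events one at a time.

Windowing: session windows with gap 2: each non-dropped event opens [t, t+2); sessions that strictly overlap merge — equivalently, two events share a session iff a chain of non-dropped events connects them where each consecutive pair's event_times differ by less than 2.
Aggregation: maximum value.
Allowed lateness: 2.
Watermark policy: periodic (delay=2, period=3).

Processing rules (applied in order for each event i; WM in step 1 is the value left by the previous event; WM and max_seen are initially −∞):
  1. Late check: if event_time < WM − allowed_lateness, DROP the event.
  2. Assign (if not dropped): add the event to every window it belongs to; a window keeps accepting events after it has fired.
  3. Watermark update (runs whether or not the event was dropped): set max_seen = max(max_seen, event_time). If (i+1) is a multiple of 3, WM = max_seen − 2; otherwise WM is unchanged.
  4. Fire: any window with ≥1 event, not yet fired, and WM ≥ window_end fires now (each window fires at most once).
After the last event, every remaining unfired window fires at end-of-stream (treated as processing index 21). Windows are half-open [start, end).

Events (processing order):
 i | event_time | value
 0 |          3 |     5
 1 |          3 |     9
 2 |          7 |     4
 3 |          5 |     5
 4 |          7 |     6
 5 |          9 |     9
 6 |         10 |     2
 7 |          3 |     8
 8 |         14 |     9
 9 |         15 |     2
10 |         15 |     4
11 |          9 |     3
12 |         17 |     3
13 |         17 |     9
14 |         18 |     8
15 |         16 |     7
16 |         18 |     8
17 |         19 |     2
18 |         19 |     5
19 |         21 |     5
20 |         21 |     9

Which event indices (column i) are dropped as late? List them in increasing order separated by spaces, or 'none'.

7 11

i=0 t=3 v=5: → [3,5); WM=−∞
i=1 t=3 v=9: → [3,5); WM=−∞
i=2 t=7 v=4: → [7,9); WM=5
i=3 t=5 v=5: → [5,7); WM=5
i=4 t=7 v=6: → [7,9); WM=5
i=5 t=9 v=9: → [9,11); WM=7
i=6 t=10 v=2: → [9,12); WM=7
i=7 t=3 v=8: DROP (t<7-2); WM=7
i=8 t=14 v=9: → [14,16); WM=12
i=9 t=15 v=2: → [14,17); WM=12
i=10 t=15 v=4: → [14,17); WM=12
i=11 t=9 v=3: DROP (t<12-2); WM=13
i=12 t=17 v=3: → [17,19); WM=13
i=13 t=17 v=9: → [17,19); WM=13
i=14 t=18 v=8: → [17,20); WM=16
i=15 t=16 v=7: → [14,20); WM=16
i=16 t=18 v=8: → [14,20); WM=16
i=17 t=19 v=2: → [14,21); WM=17
i=18 t=19 v=5: → [14,21); WM=17
i=19 t=21 v=5: → [21,23); WM=17
i=20 t=21 v=9: → [21,23); WM=19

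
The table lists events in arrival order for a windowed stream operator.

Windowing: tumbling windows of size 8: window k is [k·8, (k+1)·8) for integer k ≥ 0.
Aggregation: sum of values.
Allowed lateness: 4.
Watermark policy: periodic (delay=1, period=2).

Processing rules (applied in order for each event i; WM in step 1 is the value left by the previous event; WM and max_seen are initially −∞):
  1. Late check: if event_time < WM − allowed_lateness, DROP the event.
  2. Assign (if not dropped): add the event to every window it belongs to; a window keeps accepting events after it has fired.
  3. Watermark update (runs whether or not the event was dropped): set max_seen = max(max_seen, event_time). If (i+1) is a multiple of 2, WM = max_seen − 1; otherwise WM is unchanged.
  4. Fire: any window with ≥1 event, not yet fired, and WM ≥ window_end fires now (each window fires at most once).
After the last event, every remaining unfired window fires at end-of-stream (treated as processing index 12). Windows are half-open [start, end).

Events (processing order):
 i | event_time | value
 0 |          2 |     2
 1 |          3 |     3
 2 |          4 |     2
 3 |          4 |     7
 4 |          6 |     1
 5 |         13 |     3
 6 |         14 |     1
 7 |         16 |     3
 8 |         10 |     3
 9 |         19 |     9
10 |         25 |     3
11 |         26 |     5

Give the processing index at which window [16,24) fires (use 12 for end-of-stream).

i=0 t=2 v=2: → [0,8); WM=−∞
i=1 t=3 v=3: → [0,8); WM=2
i=2 t=4 v=2: → [0,8); WM=2
i=3 t=4 v=7: → [0,8); WM=3
i=4 t=6 v=1: → [0,8); WM=3
i=5 t=13 v=3: → [8,16); WM=12; [0,8) fires=15
i=6 t=14 v=1: → [8,16); WM=12
i=7 t=16 v=3: → [16,24); WM=15
i=8 t=10 v=3: DROP (t<15-4); WM=15
i=9 t=19 v=9: → [16,24); WM=18; [8,16) fires=4
i=10 t=25 v=3: → [24,32); WM=18
i=11 t=26 v=5: → [24,32); WM=25; [16,24) fires=12

11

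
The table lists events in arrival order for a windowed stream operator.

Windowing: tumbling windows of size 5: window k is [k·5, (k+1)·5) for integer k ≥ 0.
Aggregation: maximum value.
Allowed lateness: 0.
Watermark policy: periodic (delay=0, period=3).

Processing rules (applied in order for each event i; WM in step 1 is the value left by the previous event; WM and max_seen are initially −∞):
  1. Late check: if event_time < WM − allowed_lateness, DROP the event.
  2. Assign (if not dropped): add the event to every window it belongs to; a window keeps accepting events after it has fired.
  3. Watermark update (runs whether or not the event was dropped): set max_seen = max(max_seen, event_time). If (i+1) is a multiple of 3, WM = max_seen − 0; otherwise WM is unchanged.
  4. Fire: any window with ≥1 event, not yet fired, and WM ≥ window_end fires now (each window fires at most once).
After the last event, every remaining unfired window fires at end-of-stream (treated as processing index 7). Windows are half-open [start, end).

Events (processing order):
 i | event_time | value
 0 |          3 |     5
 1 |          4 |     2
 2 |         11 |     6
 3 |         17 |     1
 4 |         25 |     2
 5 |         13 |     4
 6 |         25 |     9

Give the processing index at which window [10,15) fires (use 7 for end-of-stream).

5

i=0 t=3 v=5: → [0,5); WM=−∞
i=1 t=4 v=2: → [0,5); WM=−∞
i=2 t=11 v=6: → [10,15); WM=11; [0,5) fires=5
i=3 t=17 v=1: → [15,20); WM=11
i=4 t=25 v=2: → [25,30); WM=11
i=5 t=13 v=4: → [10,15); WM=25; [10,15) fires=6 [15,20) fires=1
i=6 t=25 v=9: → [25,30); WM=25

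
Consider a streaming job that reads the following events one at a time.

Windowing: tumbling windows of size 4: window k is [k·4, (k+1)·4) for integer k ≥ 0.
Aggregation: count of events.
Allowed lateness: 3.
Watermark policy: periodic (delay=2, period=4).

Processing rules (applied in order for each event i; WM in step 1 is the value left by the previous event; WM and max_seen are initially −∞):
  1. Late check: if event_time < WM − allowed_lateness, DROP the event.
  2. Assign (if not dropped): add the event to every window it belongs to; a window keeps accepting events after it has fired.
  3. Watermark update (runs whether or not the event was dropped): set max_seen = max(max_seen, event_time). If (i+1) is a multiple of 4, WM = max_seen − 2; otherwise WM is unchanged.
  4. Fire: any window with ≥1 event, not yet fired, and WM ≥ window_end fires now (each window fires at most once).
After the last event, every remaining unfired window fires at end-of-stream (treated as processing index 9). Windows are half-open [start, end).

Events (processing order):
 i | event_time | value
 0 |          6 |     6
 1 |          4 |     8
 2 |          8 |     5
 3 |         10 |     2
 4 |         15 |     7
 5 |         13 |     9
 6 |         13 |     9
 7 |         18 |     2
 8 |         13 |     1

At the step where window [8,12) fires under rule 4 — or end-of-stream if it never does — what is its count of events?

2

i=0 t=6 v=6: → [4,8); WM=−∞
i=1 t=4 v=8: → [4,8); WM=−∞
i=2 t=8 v=5: → [8,12); WM=−∞
i=3 t=10 v=2: → [8,12); WM=8; [4,8) fires=2
i=4 t=15 v=7: → [12,16); WM=8
i=5 t=13 v=9: → [12,16); WM=8
i=6 t=13 v=9: → [12,16); WM=8
i=7 t=18 v=2: → [16,20); WM=16; [8,12) fires=2 [12,16) fires=3
i=8 t=13 v=1: → [12,16); WM=16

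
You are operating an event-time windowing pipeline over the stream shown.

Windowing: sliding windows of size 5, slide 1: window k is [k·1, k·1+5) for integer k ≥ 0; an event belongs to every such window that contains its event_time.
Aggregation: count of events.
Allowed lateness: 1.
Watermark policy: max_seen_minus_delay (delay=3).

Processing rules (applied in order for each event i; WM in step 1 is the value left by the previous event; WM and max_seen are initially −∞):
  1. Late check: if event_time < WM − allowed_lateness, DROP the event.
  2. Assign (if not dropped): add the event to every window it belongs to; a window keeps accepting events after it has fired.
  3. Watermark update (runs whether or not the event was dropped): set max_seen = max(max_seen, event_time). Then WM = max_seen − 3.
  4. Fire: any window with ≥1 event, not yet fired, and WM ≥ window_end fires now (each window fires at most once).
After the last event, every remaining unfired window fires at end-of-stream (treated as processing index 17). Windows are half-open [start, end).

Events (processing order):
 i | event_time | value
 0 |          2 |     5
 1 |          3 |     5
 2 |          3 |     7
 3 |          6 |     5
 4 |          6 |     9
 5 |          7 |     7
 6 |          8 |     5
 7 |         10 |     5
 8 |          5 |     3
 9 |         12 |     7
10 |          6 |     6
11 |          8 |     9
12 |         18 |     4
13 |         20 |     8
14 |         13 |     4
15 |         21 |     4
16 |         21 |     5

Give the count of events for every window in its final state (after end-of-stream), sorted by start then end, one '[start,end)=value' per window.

[0,5)=3 [1,6)=3 [2,7)=5 [3,8)=5 [4,9)=5 [5,10)=5 [6,11)=6 [7,12)=4 [8,13)=4 [9,14)=2 [10,15)=2 [11,16)=1 [12,17)=1 [14,19)=1 [15,20)=1 [16,21)=2 [17,22)=4 [18,23)=4 [19,24)=3 [20,25)=3 [21,26)=2

i=0 t=2 v=5: → [2,7),[1,6),[0,5); WM=-1
i=1 t=3 v=5: → [3,8),[2,7),[1,6),[0,5); WM=0
i=2 t=3 v=7: → [3,8),[2,7),[1,6),[0,5); WM=0
i=3 t=6 v=5: → [6,11),[5,10),[4,9),[3,8),[2,7); WM=3
i=4 t=6 v=9: → [6,11),[5,10),[4,9),[3,8),[2,7); WM=3
i=5 t=7 v=7: → [7,12),[6,11),[5,10),[4,9),[3,8); WM=4
i=6 t=8 v=5: → [8,13),[7,12),[6,11),[5,10),[4,9); WM=5; [0,5) fires=3
i=7 t=10 v=5: → [10,15),[9,14),[8,13),[7,12),[6,11); WM=7; [1,6) fires=3 [2,7) fires=5
i=8 t=5 v=3: DROP (t<7-1); WM=7
i=9 t=12 v=7: → [12,17),[11,16),[10,15),[9,14),[8,13); WM=9; [3,8) fires=5 [4,9) fires=4
i=10 t=6 v=6: DROP (t<9-1); WM=9
i=11 t=8 v=9: → [8,13),[7,12),[6,11),[5,10),[4,9); WM=9
i=12 t=18 v=4: → [18,23),[17,22),[16,21),[15,20),[14,19); WM=15; [5,10) fires=5 [6,11) fires=6 [7,12) fires=4 [8,13) fires=4 [9,14) fires=2 [10,15) fires=2
i=13 t=20 v=8: → [20,25),[19,24),[18,23),[17,22),[16,21); WM=17; [11,16) fires=1 [12,17) fires=1
i=14 t=13 v=4: DROP (t<17-1); WM=17
i=15 t=21 v=4: → [21,26),[20,25),[19,24),[18,23),[17,22); WM=18
i=16 t=21 v=5: → [21,26),[20,25),[19,24),[18,23),[17,22); WM=18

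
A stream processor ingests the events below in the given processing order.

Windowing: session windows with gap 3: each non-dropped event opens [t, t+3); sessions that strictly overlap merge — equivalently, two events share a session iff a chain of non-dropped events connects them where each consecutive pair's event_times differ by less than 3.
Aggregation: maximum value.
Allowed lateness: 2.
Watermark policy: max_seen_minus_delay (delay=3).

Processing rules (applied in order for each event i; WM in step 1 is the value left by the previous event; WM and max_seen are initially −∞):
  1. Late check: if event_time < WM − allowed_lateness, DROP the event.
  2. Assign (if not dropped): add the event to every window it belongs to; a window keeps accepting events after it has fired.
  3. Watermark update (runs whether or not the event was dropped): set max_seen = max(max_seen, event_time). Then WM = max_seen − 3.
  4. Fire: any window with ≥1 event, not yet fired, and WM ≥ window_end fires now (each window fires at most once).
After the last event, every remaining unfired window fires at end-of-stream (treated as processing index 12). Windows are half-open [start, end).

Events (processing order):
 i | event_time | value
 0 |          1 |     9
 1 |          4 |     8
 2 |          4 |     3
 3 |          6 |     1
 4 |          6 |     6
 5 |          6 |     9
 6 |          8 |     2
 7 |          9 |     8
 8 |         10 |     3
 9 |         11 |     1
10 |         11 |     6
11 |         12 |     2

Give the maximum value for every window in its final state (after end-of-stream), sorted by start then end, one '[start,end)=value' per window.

[1,4)=9 [4,15)=9

i=0 t=1 v=9: → [1,4); WM=-2
i=1 t=4 v=8: → [4,7); WM=1
i=2 t=4 v=3: → [4,7); WM=1
i=3 t=6 v=1: → [4,9); WM=3
i=4 t=6 v=6: → [4,9); WM=3
i=5 t=6 v=9: → [4,9); WM=3
i=6 t=8 v=2: → [4,11); WM=5
i=7 t=9 v=8: → [4,12); WM=6
i=8 t=10 v=3: → [4,13); WM=7
i=9 t=11 v=1: → [4,14); WM=8
i=10 t=11 v=6: → [4,14); WM=8
i=11 t=12 v=2: → [4,15); WM=9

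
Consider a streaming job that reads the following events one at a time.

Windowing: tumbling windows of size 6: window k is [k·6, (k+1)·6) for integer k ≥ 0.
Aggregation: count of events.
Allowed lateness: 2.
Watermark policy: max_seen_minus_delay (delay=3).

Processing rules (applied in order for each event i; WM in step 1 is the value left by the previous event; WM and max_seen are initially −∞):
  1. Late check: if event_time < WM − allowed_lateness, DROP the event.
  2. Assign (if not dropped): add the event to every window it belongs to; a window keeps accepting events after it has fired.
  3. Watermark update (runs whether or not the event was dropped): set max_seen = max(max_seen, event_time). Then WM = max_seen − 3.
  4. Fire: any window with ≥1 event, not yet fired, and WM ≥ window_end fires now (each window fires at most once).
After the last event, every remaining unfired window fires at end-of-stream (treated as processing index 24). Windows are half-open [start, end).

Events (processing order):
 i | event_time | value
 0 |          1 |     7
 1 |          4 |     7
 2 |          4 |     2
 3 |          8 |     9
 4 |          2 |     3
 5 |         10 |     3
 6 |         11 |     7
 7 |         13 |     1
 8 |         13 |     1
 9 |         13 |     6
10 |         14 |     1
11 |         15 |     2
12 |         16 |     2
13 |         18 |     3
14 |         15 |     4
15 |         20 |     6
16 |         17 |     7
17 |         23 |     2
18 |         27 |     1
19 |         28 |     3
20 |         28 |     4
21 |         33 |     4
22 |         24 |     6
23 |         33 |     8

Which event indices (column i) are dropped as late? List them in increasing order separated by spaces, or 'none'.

i=0 t=1 v=7: → [0,6); WM=-2
i=1 t=4 v=7: → [0,6); WM=1
i=2 t=4 v=2: → [0,6); WM=1
i=3 t=8 v=9: → [6,12); WM=5
i=4 t=2 v=3: DROP (t<5-2); WM=5
i=5 t=10 v=3: → [6,12); WM=7; [0,6) fires=3
i=6 t=11 v=7: → [6,12); WM=8
i=7 t=13 v=1: → [12,18); WM=10
i=8 t=13 v=1: → [12,18); WM=10
i=9 t=13 v=6: → [12,18); WM=10
i=10 t=14 v=1: → [12,18); WM=11
i=11 t=15 v=2: → [12,18); WM=12; [6,12) fires=3
i=12 t=16 v=2: → [12,18); WM=13
i=13 t=18 v=3: → [18,24); WM=15
i=14 t=15 v=4: → [12,18); WM=15
i=15 t=20 v=6: → [18,24); WM=17
i=16 t=17 v=7: → [12,18); WM=17
i=17 t=23 v=2: → [18,24); WM=20; [12,18) fires=8
i=18 t=27 v=1: → [24,30); WM=24; [18,24) fires=3
i=19 t=28 v=3: → [24,30); WM=25
i=20 t=28 v=4: → [24,30); WM=25
i=21 t=33 v=4: → [30,36); WM=30; [24,30) fires=3
i=22 t=24 v=6: DROP (t<30-2); WM=30
i=23 t=33 v=8: → [30,36); WM=30

4 22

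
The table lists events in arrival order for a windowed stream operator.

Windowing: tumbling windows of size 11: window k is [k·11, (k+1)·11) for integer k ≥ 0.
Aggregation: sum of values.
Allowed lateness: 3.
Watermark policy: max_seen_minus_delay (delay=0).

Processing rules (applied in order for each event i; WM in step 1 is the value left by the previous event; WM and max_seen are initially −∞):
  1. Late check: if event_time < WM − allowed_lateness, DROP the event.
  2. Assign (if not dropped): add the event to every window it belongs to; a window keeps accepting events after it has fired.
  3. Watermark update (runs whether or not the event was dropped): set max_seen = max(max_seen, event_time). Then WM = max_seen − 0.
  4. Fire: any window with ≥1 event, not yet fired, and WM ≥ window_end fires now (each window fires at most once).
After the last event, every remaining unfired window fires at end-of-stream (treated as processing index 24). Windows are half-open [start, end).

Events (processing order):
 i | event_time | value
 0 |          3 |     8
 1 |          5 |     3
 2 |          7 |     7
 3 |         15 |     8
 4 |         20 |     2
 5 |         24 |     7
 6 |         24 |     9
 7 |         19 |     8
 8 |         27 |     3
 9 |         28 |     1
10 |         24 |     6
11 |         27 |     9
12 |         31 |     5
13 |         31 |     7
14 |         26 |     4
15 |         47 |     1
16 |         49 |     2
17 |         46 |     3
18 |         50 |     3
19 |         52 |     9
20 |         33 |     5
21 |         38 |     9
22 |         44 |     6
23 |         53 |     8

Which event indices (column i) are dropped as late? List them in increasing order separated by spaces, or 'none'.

7 10 14 20 21 22

i=0 t=3 v=8: → [0,11); WM=3
i=1 t=5 v=3: → [0,11); WM=5
i=2 t=7 v=7: → [0,11); WM=7
i=3 t=15 v=8: → [11,22); WM=15; [0,11) fires=18
i=4 t=20 v=2: → [11,22); WM=20
i=5 t=24 v=7: → [22,33); WM=24; [11,22) fires=10
i=6 t=24 v=9: → [22,33); WM=24
i=7 t=19 v=8: DROP (t<24-3); WM=24
i=8 t=27 v=3: → [22,33); WM=27
i=9 t=28 v=1: → [22,33); WM=28
i=10 t=24 v=6: DROP (t<28-3); WM=28
i=11 t=27 v=9: → [22,33); WM=28
i=12 t=31 v=5: → [22,33); WM=31
i=13 t=31 v=7: → [22,33); WM=31
i=14 t=26 v=4: DROP (t<31-3); WM=31
i=15 t=47 v=1: → [44,55); WM=47; [22,33) fires=41
i=16 t=49 v=2: → [44,55); WM=49
i=17 t=46 v=3: → [44,55); WM=49
i=18 t=50 v=3: → [44,55); WM=50
i=19 t=52 v=9: → [44,55); WM=52
i=20 t=33 v=5: DROP (t<52-3); WM=52
i=21 t=38 v=9: DROP (t<52-3); WM=52
i=22 t=44 v=6: DROP (t<52-3); WM=52
i=23 t=53 v=8: → [44,55); WM=53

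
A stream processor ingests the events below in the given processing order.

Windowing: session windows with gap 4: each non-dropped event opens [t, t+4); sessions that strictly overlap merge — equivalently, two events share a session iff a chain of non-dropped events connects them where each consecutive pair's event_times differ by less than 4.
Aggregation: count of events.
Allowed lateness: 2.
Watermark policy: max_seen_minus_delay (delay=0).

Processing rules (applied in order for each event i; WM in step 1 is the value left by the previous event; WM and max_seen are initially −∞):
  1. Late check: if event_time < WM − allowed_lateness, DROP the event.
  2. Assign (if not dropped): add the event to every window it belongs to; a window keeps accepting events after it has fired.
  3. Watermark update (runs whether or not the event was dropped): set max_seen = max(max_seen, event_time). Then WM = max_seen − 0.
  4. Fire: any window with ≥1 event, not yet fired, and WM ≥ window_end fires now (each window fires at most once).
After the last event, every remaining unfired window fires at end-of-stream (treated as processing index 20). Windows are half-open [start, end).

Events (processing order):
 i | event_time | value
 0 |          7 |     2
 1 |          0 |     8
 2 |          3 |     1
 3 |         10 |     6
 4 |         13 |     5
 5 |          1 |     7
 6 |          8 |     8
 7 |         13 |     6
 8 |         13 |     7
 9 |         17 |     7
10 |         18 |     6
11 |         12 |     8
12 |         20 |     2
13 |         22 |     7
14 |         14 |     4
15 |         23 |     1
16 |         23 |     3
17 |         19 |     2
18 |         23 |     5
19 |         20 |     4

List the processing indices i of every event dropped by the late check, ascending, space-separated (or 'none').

i=0 t=7 v=2: → [7,11); WM=7
i=1 t=0 v=8: DROP (t<7-2); WM=7
i=2 t=3 v=1: DROP (t<7-2); WM=7
i=3 t=10 v=6: → [7,14); WM=10
i=4 t=13 v=5: → [7,17); WM=13
i=5 t=1 v=7: DROP (t<13-2); WM=13
i=6 t=8 v=8: DROP (t<13-2); WM=13
i=7 t=13 v=6: → [7,17); WM=13
i=8 t=13 v=7: → [7,17); WM=13
i=9 t=17 v=7: → [17,21); WM=17
i=10 t=18 v=6: → [17,22); WM=18
i=11 t=12 v=8: DROP (t<18-2); WM=18
i=12 t=20 v=2: → [17,24); WM=20
i=13 t=22 v=7: → [17,26); WM=22
i=14 t=14 v=4: DROP (t<22-2); WM=22
i=15 t=23 v=1: → [17,27); WM=23
i=16 t=23 v=3: → [17,27); WM=23
i=17 t=19 v=2: DROP (t<23-2); WM=23
i=18 t=23 v=5: → [17,27); WM=23
i=19 t=20 v=4: DROP (t<23-2); WM=23

1 2 5 6 11 14 17 19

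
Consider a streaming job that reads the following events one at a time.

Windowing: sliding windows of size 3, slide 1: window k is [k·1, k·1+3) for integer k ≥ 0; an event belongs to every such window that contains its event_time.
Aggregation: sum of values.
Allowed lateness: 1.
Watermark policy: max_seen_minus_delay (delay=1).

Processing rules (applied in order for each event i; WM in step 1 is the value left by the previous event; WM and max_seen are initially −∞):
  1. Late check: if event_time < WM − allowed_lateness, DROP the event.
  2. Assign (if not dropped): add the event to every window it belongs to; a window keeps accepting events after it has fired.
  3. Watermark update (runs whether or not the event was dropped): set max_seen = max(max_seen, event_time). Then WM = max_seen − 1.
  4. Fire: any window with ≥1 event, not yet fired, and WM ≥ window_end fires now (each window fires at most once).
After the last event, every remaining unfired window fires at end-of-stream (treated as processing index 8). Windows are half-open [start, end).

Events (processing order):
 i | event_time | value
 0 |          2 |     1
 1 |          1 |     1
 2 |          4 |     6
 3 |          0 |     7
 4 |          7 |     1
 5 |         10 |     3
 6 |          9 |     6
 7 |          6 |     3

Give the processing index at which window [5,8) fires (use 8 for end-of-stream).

i=0 t=2 v=1: → [2,5),[1,4),[0,3); WM=1
i=1 t=1 v=1: → [1,4),[0,3); WM=1
i=2 t=4 v=6: → [4,7),[3,6),[2,5); WM=3; [0,3) fires=2
i=3 t=0 v=7: DROP (t<3-1); WM=3
i=4 t=7 v=1: → [7,10),[6,9),[5,8); WM=6; [1,4) fires=2 [2,5) fires=7 [3,6) fires=6
i=5 t=10 v=3: → [10,13),[9,12),[8,11); WM=9; [4,7) fires=6 [5,8) fires=1 [6,9) fires=1
i=6 t=9 v=6: → [9,12),[8,11),[7,10); WM=9
i=7 t=6 v=3: DROP (t<9-1); WM=9

5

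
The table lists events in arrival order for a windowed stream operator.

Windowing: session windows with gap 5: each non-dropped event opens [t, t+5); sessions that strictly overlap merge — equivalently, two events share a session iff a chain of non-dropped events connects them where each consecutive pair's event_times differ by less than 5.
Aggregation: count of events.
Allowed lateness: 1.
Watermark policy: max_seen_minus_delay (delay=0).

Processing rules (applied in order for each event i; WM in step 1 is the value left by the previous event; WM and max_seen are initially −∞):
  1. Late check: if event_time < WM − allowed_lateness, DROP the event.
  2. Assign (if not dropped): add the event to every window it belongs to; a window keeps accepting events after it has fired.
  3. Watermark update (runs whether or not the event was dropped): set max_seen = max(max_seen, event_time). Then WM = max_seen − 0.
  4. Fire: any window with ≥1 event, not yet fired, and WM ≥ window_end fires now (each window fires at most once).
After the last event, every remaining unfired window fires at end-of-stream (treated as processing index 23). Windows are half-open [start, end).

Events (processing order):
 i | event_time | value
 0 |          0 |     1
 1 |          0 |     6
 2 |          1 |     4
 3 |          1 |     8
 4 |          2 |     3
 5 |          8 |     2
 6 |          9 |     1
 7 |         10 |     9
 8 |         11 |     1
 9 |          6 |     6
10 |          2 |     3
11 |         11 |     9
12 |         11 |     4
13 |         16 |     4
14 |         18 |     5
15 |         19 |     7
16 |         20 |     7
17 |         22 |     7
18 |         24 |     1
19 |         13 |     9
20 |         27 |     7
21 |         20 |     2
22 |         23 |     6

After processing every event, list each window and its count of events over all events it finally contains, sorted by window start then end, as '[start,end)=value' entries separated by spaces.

i=0 t=0 v=1: → [0,5); WM=0
i=1 t=0 v=6: → [0,5); WM=0
i=2 t=1 v=4: → [0,6); WM=1
i=3 t=1 v=8: → [0,6); WM=1
i=4 t=2 v=3: → [0,7); WM=2
i=5 t=8 v=2: → [8,13); WM=8
i=6 t=9 v=1: → [8,14); WM=9
i=7 t=10 v=9: → [8,15); WM=10
i=8 t=11 v=1: → [8,16); WM=11
i=9 t=6 v=6: DROP (t<11-1); WM=11
i=10 t=2 v=3: DROP (t<11-1); WM=11
i=11 t=11 v=9: → [8,16); WM=11
i=12 t=11 v=4: → [8,16); WM=11
i=13 t=16 v=4: → [16,21); WM=16
i=14 t=18 v=5: → [16,23); WM=18
i=15 t=19 v=7: → [16,24); WM=19
i=16 t=20 v=7: → [16,25); WM=20
i=17 t=22 v=7: → [16,27); WM=22
i=18 t=24 v=1: → [16,29); WM=24
i=19 t=13 v=9: DROP (t<24-1); WM=24
i=20 t=27 v=7: → [16,32); WM=27
i=21 t=20 v=2: DROP (t<27-1); WM=27
i=22 t=23 v=6: DROP (t<27-1); WM=27

[0,7)=5 [8,16)=6 [16,32)=7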